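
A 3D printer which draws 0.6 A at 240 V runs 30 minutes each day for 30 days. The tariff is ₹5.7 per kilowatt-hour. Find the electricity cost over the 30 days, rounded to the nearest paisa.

₹12.31

Power = 0.6 A × 240 V = 144 W = 0.144 kW
Runtime = 30 min × 30 = 900 min = 15 h
Energy = 0.144 kW × 15 h = 2.16 kWh
Cost = 2.16 kWh × ₹5.7/kWh = ₹12.31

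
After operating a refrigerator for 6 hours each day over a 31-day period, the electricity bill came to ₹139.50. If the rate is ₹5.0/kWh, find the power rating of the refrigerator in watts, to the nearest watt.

Energy = ₹139.50 ÷ ₹5.0/kWh = 27.9 kWh
Runtime = 6 h/day × 31 days = 186 h
Power = 27.9 kWh ÷ 186 h = 0.15 kW = 150 W

150 W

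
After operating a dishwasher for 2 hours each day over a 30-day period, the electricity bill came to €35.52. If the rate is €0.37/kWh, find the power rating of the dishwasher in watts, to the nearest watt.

1600 W

Energy = €35.52 ÷ €0.37/kWh = 96 kWh
Runtime = 2 h/day × 30 days = 60 h
Power = 96 kWh ÷ 60 h = 1.6 kW = 1600 W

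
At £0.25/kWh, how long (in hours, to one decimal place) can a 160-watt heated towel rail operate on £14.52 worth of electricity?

Energy available = £14.52 ÷ £0.25/kWh = 58.08 kWh
Hours = 58.08 kWh ÷ 0.16 kW = 363.0 h

363.0 h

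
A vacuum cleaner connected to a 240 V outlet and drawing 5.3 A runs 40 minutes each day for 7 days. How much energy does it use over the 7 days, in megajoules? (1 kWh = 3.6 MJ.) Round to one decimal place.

21.4 MJ

Power = 5.3 A × 240 V = 1272 W = 1.272 kW
Runtime = 40 min × 7 = 280 min = 4.666666… h
Energy = 1.272 kW × 4.666666… h = 5.936 kWh
= 5.936 × 3.6 MJ = 21.4 MJ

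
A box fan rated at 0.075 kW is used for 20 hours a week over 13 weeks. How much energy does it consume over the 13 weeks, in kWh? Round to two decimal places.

19.50 kWh

Runtime = 20 h/week × 13 weeks = 260 h
Energy = 0.075 kW × 260 h = 19.5 kWh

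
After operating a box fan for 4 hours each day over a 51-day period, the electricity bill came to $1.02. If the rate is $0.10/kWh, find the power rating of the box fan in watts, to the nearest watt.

Energy = $1.02 ÷ $0.10/kWh = 10.2 kWh
Runtime = 4 h/day × 51 days = 204 h
Power = 10.2 kWh ÷ 204 h = 0.05 kW = 50 W

50 W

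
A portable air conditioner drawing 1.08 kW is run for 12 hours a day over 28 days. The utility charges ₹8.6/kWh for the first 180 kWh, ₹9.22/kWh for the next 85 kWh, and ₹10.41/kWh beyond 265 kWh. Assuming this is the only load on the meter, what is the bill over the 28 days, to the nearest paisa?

₹3350.63

Runtime = 12 h/day × 28 days = 336 h
Energy = 1.08 kW × 336 h = 362.88 kWh
Tier 1 (0–180 kWh): 180 × ₹8.6 = ₹1548
Tier 2 (180–265 kWh): 85 × ₹9.22 = ₹783.7
Above 265 kWh: 97.88 × ₹10.41 = ₹1018.9308
Bill = ₹3350.63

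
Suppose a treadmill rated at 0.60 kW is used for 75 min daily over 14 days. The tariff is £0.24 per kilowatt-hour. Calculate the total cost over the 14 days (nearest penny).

£2.52

Runtime = 75 min × 14 = 1050 min = 17.5 h
Energy = 0.6 kW × 17.5 h = 10.5 kWh
Cost = 10.5 kWh × £0.24/kWh = £2.52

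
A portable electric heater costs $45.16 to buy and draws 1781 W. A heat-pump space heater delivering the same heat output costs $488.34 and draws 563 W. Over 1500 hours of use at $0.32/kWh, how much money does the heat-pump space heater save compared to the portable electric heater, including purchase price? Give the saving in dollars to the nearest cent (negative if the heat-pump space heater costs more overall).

$141.46

portable electric heater: $45.16 + (1781/1000) kW × 1500 h × $0.32 = $45.16 + $854.88 = $900.04
heat-pump space heater: $488.34 + (563/1000) kW × 1500 h × $0.32 = $488.34 + $270.24 = $758.58
Saving = $900.04 − $758.58 = $141.46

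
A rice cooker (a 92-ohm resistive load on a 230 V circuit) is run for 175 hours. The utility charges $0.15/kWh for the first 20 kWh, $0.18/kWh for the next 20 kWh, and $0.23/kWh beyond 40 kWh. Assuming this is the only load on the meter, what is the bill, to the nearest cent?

$20.54

Power = V²/R = 230²/92 = 575 W = 0.575 kW
Energy = 0.575 kW × 175 h = 100.625 kWh
Tier 1 (0–20 kWh): 20 × $0.15 = $3
Tier 2 (20–40 kWh): 20 × $0.18 = $3.6
Above 40 kWh: 60.625 × $0.23 = $13.94375
Bill = $20.54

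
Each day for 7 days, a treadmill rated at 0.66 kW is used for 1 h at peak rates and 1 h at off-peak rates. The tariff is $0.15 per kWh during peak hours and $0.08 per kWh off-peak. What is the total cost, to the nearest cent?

$1.06

Peak energy = 0.66 kW × 1 h × 7 = 4.62 kWh
Off-peak energy = 0.66 kW × 1 h × 7 = 4.62 kWh
Cost = 4.62 × $0.15 + 4.62 × $0.08 = $0.693 + $0.3696 = $1.06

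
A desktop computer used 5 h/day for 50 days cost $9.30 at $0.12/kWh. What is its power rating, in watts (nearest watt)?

310 W

Energy = $9.30 ÷ $0.12/kWh = 77.5 kWh
Runtime = 5 h/day × 50 days = 250 h
Power = 77.5 kWh ÷ 250 h = 0.31 kW = 310 W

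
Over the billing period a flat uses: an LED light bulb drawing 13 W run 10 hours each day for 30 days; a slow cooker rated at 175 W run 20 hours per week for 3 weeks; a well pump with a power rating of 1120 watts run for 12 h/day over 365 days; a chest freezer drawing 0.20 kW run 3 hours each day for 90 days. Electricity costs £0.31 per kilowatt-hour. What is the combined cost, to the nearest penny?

£1541.94

LED light bulb: Runtime = 10 h/day × 30 days = 300 h
LED light bulb: 0.013 kW × 300 h = 3.9 kWh
slow cooker: Runtime = 20 h/week × 3 weeks = 60 h
slow cooker: 0.175 kW × 60 h = 10.5 kWh
well pump: Runtime = 12 h/day × 365 days = 4380 h
well pump: 1.12 kW × 4380 h = 4905.6 kWh
chest freezer: Runtime = 3 h/day × 90 days = 270 h
chest freezer: 0.2 kW × 270 h = 54 kWh
Total energy = 4974 kWh
Cost = 4974 × £0.31 = £1541.94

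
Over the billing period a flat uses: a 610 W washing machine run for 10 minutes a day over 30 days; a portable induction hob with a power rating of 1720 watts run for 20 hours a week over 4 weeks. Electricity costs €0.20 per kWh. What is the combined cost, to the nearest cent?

washing machine: Runtime = 10 min × 30 = 300 min = 5 h
washing machine: 0.61 kW × 5 h = 3.05 kWh
portable induction hob: Runtime = 20 h/week × 4 weeks = 80 h
portable induction hob: 1.72 kW × 80 h = 137.6 kWh
Total energy = 140.65 kWh
Cost = 140.65 × €0.20 = €28.13

€28.13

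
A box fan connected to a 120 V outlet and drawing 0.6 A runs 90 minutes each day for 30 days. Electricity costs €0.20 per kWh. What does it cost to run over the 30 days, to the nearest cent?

€0.65

Power = 0.6 A × 120 V = 72 W = 0.072 kW
Runtime = 90 min × 30 = 2700 min = 45 h
Energy = 0.072 kW × 45 h = 3.24 kWh
Cost = 3.24 kWh × €0.20/kWh = €0.65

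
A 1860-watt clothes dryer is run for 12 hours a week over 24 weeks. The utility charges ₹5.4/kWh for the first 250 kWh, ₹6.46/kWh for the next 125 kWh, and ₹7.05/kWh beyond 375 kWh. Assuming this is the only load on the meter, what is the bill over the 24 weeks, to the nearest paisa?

₹3290.29

Runtime = 12 h/week × 24 weeks = 288 h
Energy = 1.86 kW × 288 h = 535.68 kWh
Tier 1 (0–250 kWh): 250 × ₹5.4 = ₹1350
Tier 2 (250–375 kWh): 125 × ₹6.46 = ₹807.5
Above 375 kWh: 160.68 × ₹7.05 = ₹1132.794
Bill = ₹3290.29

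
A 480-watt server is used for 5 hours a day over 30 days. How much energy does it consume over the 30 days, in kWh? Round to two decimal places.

Runtime = 5 h/day × 30 days = 150 h
Energy = 0.48 kW × 150 h = 72 kWh

72.00 kWh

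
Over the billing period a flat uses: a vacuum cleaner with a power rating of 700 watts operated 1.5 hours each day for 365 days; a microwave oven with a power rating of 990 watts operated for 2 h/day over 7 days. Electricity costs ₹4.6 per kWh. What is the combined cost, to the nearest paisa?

vacuum cleaner: Runtime = 1.5 h/day × 365 days = 547.5 h
vacuum cleaner: 0.7 kW × 547.5 h = 383.25 kWh
microwave oven: Runtime = 2 h/day × 7 days = 14 h
microwave oven: 0.99 kW × 14 h = 13.86 kWh
Total energy = 397.11 kWh
Cost = 397.11 × ₹4.6 = ₹1826.71

₹1826.71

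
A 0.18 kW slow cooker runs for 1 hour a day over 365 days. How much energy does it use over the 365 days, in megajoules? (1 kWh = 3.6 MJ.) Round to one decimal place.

Runtime = 1 h/day × 365 days = 365 h
Energy = 0.18 kW × 365 h = 65.7 kWh
= 65.7 × 3.6 MJ = 236.5 MJ

236.5 MJ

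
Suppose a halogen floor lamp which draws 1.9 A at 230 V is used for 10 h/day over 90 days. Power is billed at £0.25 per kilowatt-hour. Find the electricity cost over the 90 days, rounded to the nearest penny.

£98.33

Power = 1.9 A × 230 V = 437 W = 0.437 kW
Runtime = 10 h/day × 90 days = 900 h
Energy = 0.437 kW × 900 h = 393.3 kWh
Cost = 393.3 kWh × £0.25/kWh = £98.33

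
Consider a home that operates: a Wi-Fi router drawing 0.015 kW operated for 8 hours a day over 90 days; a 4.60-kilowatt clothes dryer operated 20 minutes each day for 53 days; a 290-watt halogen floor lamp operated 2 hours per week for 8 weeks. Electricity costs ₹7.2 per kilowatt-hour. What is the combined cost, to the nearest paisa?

Wi-Fi router: Runtime = 8 h/day × 90 days = 720 h
Wi-Fi router: 0.015 kW × 720 h = 10.8 kWh
clothes dryer: Runtime = 20 min × 53 = 1060 min = 17.666666… h
clothes dryer: 4.6 kW × 17.666666… h = 81.266666… kWh
halogen floor lamp: Runtime = 2 h/week × 8 weeks = 16 h
halogen floor lamp: 0.29 kW × 16 h = 4.64 kWh
Total energy = 96.706666… kWh
Cost = 96.706666… × ₹7.2 = ₹696.29

₹696.29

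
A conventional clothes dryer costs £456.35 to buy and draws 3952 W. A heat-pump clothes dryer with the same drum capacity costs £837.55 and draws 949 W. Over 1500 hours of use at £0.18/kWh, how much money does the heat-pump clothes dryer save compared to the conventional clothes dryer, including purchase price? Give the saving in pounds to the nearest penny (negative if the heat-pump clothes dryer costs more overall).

£429.61

conventional clothes dryer: £456.35 + (3952/1000) kW × 1500 h × £0.18 = £456.35 + £1067.04 = £1523.39
heat-pump clothes dryer: £837.55 + (949/1000) kW × 1500 h × £0.18 = £837.55 + £256.23 = £1093.78
Saving = £1523.39 − £1093.78 = £429.61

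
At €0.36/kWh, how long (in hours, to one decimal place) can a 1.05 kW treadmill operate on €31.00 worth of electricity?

82.0 h

Energy available = €31.00 ÷ €0.36/kWh = 86.1111 kWh
Hours = 86.1111 kWh ÷ 1.05 kW = 82.0 h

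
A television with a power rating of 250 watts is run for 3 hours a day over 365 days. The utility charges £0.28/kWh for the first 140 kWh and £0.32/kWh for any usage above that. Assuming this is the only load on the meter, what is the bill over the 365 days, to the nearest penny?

Runtime = 3 h/day × 365 days = 1095 h
Energy = 0.25 kW × 1095 h = 273.75 kWh
Tier 1 (0–140 kWh): 140 × £0.28 = £39.2
Above 140 kWh: 133.75 × £0.32 = £42.8
Bill = £82.00

£82.00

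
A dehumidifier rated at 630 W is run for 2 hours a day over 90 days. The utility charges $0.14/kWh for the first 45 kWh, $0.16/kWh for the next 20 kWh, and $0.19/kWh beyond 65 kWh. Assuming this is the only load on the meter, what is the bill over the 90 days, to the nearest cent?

Runtime = 2 h/day × 90 days = 180 h
Energy = 0.63 kW × 180 h = 113.4 kWh
Tier 1 (0–45 kWh): 45 × $0.14 = $6.3
Tier 2 (45–65 kWh): 20 × $0.16 = $3.2
Above 65 kWh: 48.4 × $0.19 = $9.196
Bill = $18.70

$18.70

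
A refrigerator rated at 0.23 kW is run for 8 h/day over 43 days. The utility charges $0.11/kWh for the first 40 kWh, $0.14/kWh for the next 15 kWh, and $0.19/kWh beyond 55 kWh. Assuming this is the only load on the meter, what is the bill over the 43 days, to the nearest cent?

Runtime = 8 h/day × 43 days = 344 h
Energy = 0.23 kW × 344 h = 79.12 kWh
Tier 1 (0–40 kWh): 40 × $0.11 = $4.4
Tier 2 (40–55 kWh): 15 × $0.14 = $2.1
Above 55 kWh: 24.12 × $0.19 = $4.5828
Bill = $11.08

$11.08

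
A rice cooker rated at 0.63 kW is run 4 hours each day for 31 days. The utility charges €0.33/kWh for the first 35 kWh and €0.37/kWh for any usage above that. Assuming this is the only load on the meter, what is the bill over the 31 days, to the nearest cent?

€27.50

Runtime = 4 h/day × 31 days = 124 h
Energy = 0.63 kW × 124 h = 78.12 kWh
Tier 1 (0–35 kWh): 35 × €0.33 = €11.55
Above 35 kWh: 43.12 × €0.37 = €15.9544
Bill = €27.50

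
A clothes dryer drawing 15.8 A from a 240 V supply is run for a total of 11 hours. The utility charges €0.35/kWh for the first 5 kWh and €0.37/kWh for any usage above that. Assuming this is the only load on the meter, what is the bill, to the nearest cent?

€15.33

Power = 15.8 A × 240 V = 3792 W = 3.792 kW
Energy = 3.792 kW × 11 h = 41.712 kWh
Tier 1 (0–5 kWh): 5 × €0.35 = €1.75
Above 5 kWh: 36.712 × €0.37 = €13.58344
Bill = €15.33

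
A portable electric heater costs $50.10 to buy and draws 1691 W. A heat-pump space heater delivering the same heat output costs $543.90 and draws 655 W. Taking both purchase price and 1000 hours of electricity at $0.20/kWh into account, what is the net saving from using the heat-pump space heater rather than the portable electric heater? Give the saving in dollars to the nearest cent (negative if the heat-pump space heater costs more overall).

-$286.60

portable electric heater: $50.10 + (1691/1000) kW × 1000 h × $0.20 = $50.10 + $338.2 = $388.3
heat-pump space heater: $543.90 + (655/1000) kW × 1000 h × $0.20 = $543.90 + $131 = $674.9
Saving = $388.3 − $674.9 = −$286.6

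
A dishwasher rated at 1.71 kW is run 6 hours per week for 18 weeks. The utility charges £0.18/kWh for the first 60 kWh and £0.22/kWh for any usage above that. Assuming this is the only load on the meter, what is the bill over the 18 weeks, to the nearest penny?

£38.23

Runtime = 6 h/week × 18 weeks = 108 h
Energy = 1.71 kW × 108 h = 184.68 kWh
Tier 1 (0–60 kWh): 60 × £0.18 = £10.8
Above 60 kWh: 124.68 × £0.22 = £27.4296
Bill = £38.23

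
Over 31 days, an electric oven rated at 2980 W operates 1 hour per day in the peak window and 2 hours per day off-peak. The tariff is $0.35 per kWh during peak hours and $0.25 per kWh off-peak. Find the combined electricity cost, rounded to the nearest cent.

$78.52

Peak energy = 2.98 kW × 1 h × 31 = 92.38 kWh
Off-peak energy = 2.98 kW × 2 h × 31 = 184.76 kWh
Cost = 92.38 × $0.35 + 184.76 × $0.25 = $32.333 + $46.19 = $78.52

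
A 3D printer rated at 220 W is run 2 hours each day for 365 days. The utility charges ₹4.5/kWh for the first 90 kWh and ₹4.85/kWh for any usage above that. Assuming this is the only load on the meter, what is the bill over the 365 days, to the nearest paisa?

₹747.41

Runtime = 2 h/day × 365 days = 730 h
Energy = 0.22 kW × 730 h = 160.6 kWh
Tier 1 (0–90 kWh): 90 × ₹4.5 = ₹405
Above 90 kWh: 70.6 × ₹4.85 = ₹342.41
Bill = ₹747.41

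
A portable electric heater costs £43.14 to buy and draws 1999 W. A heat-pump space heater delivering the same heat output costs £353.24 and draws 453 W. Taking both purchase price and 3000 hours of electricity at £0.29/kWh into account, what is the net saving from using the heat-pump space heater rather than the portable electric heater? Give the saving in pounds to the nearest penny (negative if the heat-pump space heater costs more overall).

£1034.92

portable electric heater: £43.14 + (1999/1000) kW × 3000 h × £0.29 = £43.14 + £1739.13 = £1782.27
heat-pump space heater: £353.24 + (453/1000) kW × 3000 h × £0.29 = £353.24 + £394.11 = £747.35
Saving = £1782.27 − £747.35 = £1034.92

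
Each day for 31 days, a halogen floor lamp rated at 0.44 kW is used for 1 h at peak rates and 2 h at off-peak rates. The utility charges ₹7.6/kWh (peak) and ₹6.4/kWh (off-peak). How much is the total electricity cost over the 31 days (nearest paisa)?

Peak energy = 0.44 kW × 1 h × 31 = 13.64 kWh
Off-peak energy = 0.44 kW × 2 h × 31 = 27.28 kWh
Cost = 13.64 × ₹7.6 + 27.28 × ₹6.4 = ₹103.664 + ₹174.592 = ₹278.26

₹278.26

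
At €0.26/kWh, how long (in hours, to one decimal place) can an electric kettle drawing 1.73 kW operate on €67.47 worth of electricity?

Energy available = €67.47 ÷ €0.26/kWh = 259.5 kWh
Hours = 259.5 kWh ÷ 1.73 kW = 150.0 h

150.0 h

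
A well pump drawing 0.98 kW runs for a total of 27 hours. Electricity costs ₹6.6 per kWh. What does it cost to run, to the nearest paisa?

Energy = 0.98 kW × 27 h = 26.46 kWh
Cost = 26.46 kWh × ₹6.6/kWh = ₹174.64

₹174.64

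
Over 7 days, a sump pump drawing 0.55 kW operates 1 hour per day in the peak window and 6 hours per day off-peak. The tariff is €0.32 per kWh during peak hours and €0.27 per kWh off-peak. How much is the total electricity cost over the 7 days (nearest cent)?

Peak energy = 0.55 kW × 1 h × 7 = 3.85 kWh
Off-peak energy = 0.55 kW × 6 h × 7 = 23.1 kWh
Cost = 3.85 × €0.32 + 23.1 × €0.27 = €1.232 + €6.237 = €7.47

€7.47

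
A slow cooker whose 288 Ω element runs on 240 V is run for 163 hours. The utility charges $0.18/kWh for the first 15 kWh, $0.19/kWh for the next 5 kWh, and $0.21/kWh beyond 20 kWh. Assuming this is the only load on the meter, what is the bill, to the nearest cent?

Power = V²/R = 240²/288 = 200 W = 0.2 kW
Energy = 0.2 kW × 163 h = 32.6 kWh
Tier 1 (0–15 kWh): 15 × $0.18 = $2.7
Tier 2 (15–20 kWh): 5 × $0.19 = $0.95
Above 20 kWh: 12.6 × $0.21 = $2.646
Bill = $6.30

$6.30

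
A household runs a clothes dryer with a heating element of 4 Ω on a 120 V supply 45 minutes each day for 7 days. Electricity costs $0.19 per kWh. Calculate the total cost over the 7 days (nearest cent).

Power = V²/R = 120²/4 = 3600 W = 3.6 kW
Runtime = 45 min × 7 = 315 min = 5.25 h
Energy = 3.6 kW × 5.25 h = 18.9 kWh
Cost = 18.9 kWh × $0.19/kWh = $3.59

$3.59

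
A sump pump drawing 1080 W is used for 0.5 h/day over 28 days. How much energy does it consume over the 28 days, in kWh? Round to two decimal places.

15.12 kWh

Runtime = 0.5 h/day × 28 days = 14 h
Energy = 1.08 kW × 14 h = 15.12 kWh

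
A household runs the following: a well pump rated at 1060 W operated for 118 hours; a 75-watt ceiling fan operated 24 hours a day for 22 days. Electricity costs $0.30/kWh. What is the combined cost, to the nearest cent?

$49.40

well pump: 1.06 kW × 118 h = 125.08 kWh
ceiling fan: Runtime = 24 h × 22 = 528 h
ceiling fan: 0.075 kW × 528 h = 39.6 kWh
Total energy = 164.68 kWh
Cost = 164.68 × $0.30 = $49.40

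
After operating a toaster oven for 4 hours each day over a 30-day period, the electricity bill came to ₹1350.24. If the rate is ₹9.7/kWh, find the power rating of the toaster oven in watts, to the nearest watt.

1160 W

Energy = ₹1350.24 ÷ ₹9.7/kWh = 139.2 kWh
Runtime = 4 h/day × 30 days = 120 h
Power = 139.2 kWh ÷ 120 h = 1.16 kW = 1160 W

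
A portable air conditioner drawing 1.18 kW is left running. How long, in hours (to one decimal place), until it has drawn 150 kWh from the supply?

127.1 h

Hours = 150 kWh ÷ 1.18 kW = 127.1 h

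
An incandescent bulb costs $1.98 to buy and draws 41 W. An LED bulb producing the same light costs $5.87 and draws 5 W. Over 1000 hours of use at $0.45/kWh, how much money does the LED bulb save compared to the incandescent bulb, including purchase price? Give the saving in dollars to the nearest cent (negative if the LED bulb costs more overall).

incandescent bulb: $1.98 + (41/1000) kW × 1000 h × $0.45 = $1.98 + $18.45 = $20.43
LED bulb: $5.87 + (5/1000) kW × 1000 h × $0.45 = $5.87 + $2.25 = $8.12
Saving = $20.43 − $8.12 = $12.31

$12.31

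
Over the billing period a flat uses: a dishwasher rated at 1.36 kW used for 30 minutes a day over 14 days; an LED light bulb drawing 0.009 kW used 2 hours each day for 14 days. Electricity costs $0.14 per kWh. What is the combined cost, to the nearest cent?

dishwasher: Runtime = 30 min × 14 = 420 min = 7 h
dishwasher: 1.36 kW × 7 h = 9.52 kWh
LED light bulb: Runtime = 2 h/day × 14 days = 28 h
LED light bulb: 0.009 kW × 28 h = 0.252 kWh
Total energy = 9.772 kWh
Cost = 9.772 × $0.14 = $1.37

$1.37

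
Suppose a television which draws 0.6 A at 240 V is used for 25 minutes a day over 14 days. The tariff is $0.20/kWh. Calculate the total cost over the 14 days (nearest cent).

Power = 0.6 A × 240 V = 144 W = 0.144 kW
Runtime = 25 min × 14 = 350 min = 5.833333… h
Energy = 0.144 kW × 5.833333… h = 0.84 kWh
Cost = 0.84 kWh × $0.20/kWh = $0.17

$0.17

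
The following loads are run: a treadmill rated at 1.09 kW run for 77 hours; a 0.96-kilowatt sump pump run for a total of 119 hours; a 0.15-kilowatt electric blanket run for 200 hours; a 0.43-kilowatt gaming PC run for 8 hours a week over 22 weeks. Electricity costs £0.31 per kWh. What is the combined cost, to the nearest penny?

treadmill: 1.09 kW × 77 h = 83.93 kWh
sump pump: 0.96 kW × 119 h = 114.24 kWh
electric blanket: 0.15 kW × 200 h = 30 kWh
gaming PC: Runtime = 8 h/week × 22 weeks = 176 h
gaming PC: 0.43 kW × 176 h = 75.68 kWh
Total energy = 303.85 kWh
Cost = 303.85 × £0.31 = £94.19

£94.19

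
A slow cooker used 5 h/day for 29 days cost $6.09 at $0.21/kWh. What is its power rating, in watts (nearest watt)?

Energy = $6.09 ÷ $0.21/kWh = 29 kWh
Runtime = 5 h/day × 29 days = 145 h
Power = 29 kWh ÷ 145 h = 0.2 kW = 200 W

200 W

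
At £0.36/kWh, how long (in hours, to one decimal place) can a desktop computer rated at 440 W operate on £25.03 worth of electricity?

Energy available = £25.03 ÷ £0.36/kWh = 69.5278 kWh
Hours = 69.5278 kWh ÷ 0.44 kW = 158.0 h

158.0 h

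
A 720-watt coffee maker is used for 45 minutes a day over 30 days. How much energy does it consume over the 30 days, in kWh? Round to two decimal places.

16.20 kWh

Runtime = 45 min × 30 = 1350 min = 22.5 h
Energy = 0.72 kW × 22.5 h = 16.2 kWh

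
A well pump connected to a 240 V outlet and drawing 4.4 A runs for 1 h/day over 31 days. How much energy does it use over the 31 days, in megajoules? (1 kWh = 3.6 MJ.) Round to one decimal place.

Power = 4.4 A × 240 V = 1056 W = 1.056 kW
Runtime = 1 h/day × 31 days = 31 h
Energy = 1.056 kW × 31 h = 32.736 kWh
= 32.736 × 3.6 MJ = 117.8 MJ

117.8 MJ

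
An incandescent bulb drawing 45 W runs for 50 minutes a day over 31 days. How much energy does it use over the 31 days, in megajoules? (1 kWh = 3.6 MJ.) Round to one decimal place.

Runtime = 50 min × 31 = 1550 min = 25.833333… h
Energy = 0.045 kW × 25.833333… h = 1.1625 kWh
= 1.1625 × 3.6 MJ = 4.2 MJ

4.2 MJ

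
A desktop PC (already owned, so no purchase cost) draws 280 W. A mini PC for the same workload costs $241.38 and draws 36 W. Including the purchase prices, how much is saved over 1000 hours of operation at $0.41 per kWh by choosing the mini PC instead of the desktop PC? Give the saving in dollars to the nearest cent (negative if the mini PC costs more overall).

desktop PC: $0.00 + (280/1000) kW × 1000 h × $0.41 = $0.00 + $114.8 = $114.8
mini PC: $241.38 + (36/1000) kW × 1000 h × $0.41 = $241.38 + $14.76 = $256.14
Saving = $114.8 − $256.14 = −$141.34

-$141.34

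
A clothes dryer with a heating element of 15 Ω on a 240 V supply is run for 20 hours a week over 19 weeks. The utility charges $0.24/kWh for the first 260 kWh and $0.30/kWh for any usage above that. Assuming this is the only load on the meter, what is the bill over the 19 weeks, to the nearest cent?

$422.16

Power = V²/R = 240²/15 = 3840 W = 3.84 kW
Runtime = 20 h/week × 19 weeks = 380 h
Energy = 3.84 kW × 380 h = 1459.2 kWh
Tier 1 (0–260 kWh): 260 × $0.24 = $62.4
Above 260 kWh: 1199.2 × $0.30 = $359.76
Bill = $422.16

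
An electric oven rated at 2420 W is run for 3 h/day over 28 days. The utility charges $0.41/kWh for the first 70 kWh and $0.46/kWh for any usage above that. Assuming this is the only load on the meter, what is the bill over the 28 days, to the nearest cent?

$90.01

Runtime = 3 h/day × 28 days = 84 h
Energy = 2.42 kW × 84 h = 203.28 kWh
Tier 1 (0–70 kWh): 70 × $0.41 = $28.7
Above 70 kWh: 133.28 × $0.46 = $61.3088
Bill = $90.01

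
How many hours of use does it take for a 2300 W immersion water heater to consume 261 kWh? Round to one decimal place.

Hours = 261 kWh ÷ 2.3 kW = 113.5 h

113.5 h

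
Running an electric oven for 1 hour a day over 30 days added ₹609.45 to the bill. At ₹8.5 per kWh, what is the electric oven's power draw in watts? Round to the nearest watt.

2390 W

Energy = ₹609.45 ÷ ₹8.5/kWh = 71.7 kWh
Runtime = 1 h/day × 30 days = 30 h
Power = 71.7 kWh ÷ 30 h = 2.39 kW = 2390 W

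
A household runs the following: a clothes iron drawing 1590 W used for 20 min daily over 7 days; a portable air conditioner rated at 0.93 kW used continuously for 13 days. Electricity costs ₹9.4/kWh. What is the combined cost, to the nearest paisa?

₹2762.38

clothes iron: Runtime = 20 min × 7 = 140 min = 2.333333… h
clothes iron: 1.59 kW × 2.333333… h = 3.71 kWh
portable air conditioner: Runtime = 24 h × 13 = 312 h
portable air conditioner: 0.93 kW × 312 h = 290.16 kWh
Total energy = 293.87 kWh
Cost = 293.87 × ₹9.4 = ₹2762.38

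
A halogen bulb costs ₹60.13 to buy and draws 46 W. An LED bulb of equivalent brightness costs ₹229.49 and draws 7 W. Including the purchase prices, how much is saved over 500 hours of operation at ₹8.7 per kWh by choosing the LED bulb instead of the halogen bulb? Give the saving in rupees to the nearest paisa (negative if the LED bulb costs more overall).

₹0.29

halogen bulb: ₹60.13 + (46/1000) kW × 500 h × ₹8.7 = ₹60.13 + ₹200.1 = ₹260.23
LED bulb: ₹229.49 + (7/1000) kW × 500 h × ₹8.7 = ₹229.49 + ₹30.45 = ₹259.94
Saving = ₹260.23 − ₹259.94 = ₹0.29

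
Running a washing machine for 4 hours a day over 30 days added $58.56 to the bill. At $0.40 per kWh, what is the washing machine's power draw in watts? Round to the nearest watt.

Energy = $58.56 ÷ $0.40/kWh = 146.4 kWh
Runtime = 4 h/day × 30 days = 120 h
Power = 146.4 kWh ÷ 120 h = 1.22 kW = 1220 W

1220 W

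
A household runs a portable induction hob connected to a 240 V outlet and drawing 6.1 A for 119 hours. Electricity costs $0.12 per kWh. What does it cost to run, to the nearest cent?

$20.91

Power = 6.1 A × 240 V = 1464 W = 1.464 kW
Energy = 1.464 kW × 119 h = 174.216 kWh
Cost = 174.216 kWh × $0.12/kWh = $20.91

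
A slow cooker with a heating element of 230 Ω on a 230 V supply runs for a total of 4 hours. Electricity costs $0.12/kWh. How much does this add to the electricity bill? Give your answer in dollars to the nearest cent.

$0.11

Power = V²/R = 230²/230 = 230 W = 0.23 kW
Energy = 0.23 kW × 4 h = 0.92 kWh
Cost = 0.92 kWh × $0.12/kWh = $0.11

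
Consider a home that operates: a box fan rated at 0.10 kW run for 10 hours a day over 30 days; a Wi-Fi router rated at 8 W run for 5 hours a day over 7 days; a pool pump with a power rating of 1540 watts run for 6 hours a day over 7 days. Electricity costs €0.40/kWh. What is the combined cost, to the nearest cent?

€37.98

box fan: Runtime = 10 h/day × 30 days = 300 h
box fan: 0.1 kW × 300 h = 30 kWh
Wi-Fi router: Runtime = 5 h/day × 7 days = 35 h
Wi-Fi router: 0.008 kW × 35 h = 0.28 kWh
pool pump: Runtime = 6 h/day × 7 days = 42 h
pool pump: 1.54 kW × 42 h = 64.68 kWh
Total energy = 94.96 kWh
Cost = 94.96 × €0.40 = €37.98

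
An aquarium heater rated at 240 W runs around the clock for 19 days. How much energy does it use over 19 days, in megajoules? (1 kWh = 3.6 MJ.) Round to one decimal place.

Runtime = 24 h × 19 = 456 h
Energy = 0.24 kW × 456 h = 109.44 kWh
= 109.44 × 3.6 MJ = 394.0 MJ

394.0 MJ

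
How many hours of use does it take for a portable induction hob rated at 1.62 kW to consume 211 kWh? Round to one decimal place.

130.2 h

Hours = 211 kWh ÷ 1.62 kW = 130.2 h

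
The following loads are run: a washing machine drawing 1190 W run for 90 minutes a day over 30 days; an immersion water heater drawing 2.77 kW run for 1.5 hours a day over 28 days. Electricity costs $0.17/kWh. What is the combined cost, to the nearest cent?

washing machine: Runtime = 90 min × 30 = 2700 min = 45 h
washing machine: 1.19 kW × 45 h = 53.55 kWh
immersion water heater: Runtime = 1.5 h/day × 28 days = 42 h
immersion water heater: 2.77 kW × 42 h = 116.34 kWh
Total energy = 169.89 kWh
Cost = 169.89 × $0.17 = $28.88

$28.88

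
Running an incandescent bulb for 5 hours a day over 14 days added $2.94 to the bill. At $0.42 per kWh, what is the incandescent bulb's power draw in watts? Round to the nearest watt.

Energy = $2.94 ÷ $0.42/kWh = 7 kWh
Runtime = 5 h/day × 14 days = 70 h
Power = 7 kWh ÷ 70 h = 0.1 kW = 100 W

100 W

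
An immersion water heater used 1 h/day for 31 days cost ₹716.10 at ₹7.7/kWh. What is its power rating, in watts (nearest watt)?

Energy = ₹716.10 ÷ ₹7.7/kWh = 93 kWh
Runtime = 1 h/day × 31 days = 31 h
Power = 93 kWh ÷ 31 h = 3 kW = 3000 W

3000 W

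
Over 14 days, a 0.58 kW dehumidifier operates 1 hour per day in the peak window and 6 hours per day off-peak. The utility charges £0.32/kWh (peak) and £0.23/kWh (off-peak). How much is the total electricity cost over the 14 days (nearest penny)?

£13.80

Peak energy = 0.58 kW × 1 h × 14 = 8.12 kWh
Off-peak energy = 0.58 kW × 6 h × 14 = 48.72 kWh
Cost = 8.12 × £0.32 + 48.72 × £0.23 = £2.5984 + £11.2056 = £13.80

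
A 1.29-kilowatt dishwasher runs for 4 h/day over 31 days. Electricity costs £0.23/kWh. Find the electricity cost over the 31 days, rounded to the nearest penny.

Runtime = 4 h/day × 31 days = 124 h
Energy = 1.29 kW × 124 h = 159.96 kWh
Cost = 159.96 kWh × £0.23/kWh = £36.79

£36.79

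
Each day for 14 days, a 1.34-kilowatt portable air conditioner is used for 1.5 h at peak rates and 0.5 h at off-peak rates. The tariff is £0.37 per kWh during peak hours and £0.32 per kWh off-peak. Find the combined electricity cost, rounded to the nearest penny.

£13.41

Peak energy = 1.34 kW × 1.5 h × 14 = 28.14 kWh
Off-peak energy = 1.34 kW × 0.5 h × 14 = 9.38 kWh
Cost = 28.14 × £0.37 + 9.38 × £0.32 = £10.4118 + £3.0016 = £13.41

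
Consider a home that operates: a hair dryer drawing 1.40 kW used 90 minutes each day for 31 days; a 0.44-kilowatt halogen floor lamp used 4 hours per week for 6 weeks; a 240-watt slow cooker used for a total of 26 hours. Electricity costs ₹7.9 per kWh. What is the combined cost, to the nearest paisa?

hair dryer: Runtime = 90 min × 31 = 2790 min = 46.5 h
hair dryer: 1.4 kW × 46.5 h = 65.1 kWh
halogen floor lamp: Runtime = 4 h/week × 6 weeks = 24 h
halogen floor lamp: 0.44 kW × 24 h = 10.56 kWh
slow cooker: 0.24 kW × 26 h = 6.24 kWh
Total energy = 81.9 kWh
Cost = 81.9 × ₹7.9 = ₹647.01

₹647.01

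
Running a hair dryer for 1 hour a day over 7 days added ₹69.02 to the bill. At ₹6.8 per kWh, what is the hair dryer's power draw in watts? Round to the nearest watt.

Energy = ₹69.02 ÷ ₹6.8/kWh = 10.15 kWh
Runtime = 1 h/day × 7 days = 7 h
Power = 10.15 kWh ÷ 7 h = 1.45 kW = 1450 W

1450 W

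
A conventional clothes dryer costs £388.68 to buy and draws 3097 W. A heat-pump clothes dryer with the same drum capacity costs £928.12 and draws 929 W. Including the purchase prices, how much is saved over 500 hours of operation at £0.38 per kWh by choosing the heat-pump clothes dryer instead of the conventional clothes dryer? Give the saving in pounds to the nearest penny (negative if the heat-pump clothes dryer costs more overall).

conventional clothes dryer: £388.68 + (3097/1000) kW × 500 h × £0.38 = £388.68 + £588.43 = £977.11
heat-pump clothes dryer: £928.12 + (929/1000) kW × 500 h × £0.38 = £928.12 + £176.51 = £1104.63
Saving = £977.11 − £1104.63 = −£127.52

-£127.52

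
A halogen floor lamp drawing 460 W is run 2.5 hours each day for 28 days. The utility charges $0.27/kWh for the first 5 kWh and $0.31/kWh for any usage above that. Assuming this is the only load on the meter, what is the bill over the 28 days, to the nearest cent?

Runtime = 2.5 h/day × 28 days = 70 h
Energy = 0.46 kW × 70 h = 32.2 kWh
Tier 1 (0–5 kWh): 5 × $0.27 = $1.35
Above 5 kWh: 27.2 × $0.31 = $8.432
Bill = $9.78

$9.78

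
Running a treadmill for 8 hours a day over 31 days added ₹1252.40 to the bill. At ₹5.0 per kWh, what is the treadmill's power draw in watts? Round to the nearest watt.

Energy = ₹1252.40 ÷ ₹5.0/kWh = 250.48 kWh
Runtime = 8 h/day × 31 days = 248 h
Power = 250.48 kWh ÷ 248 h = 1.01 kW = 1010 W

1010 W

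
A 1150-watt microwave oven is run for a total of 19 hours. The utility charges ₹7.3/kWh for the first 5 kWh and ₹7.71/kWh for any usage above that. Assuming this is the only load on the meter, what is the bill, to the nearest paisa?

Energy = 1.15 kW × 19 h = 21.85 kWh
Tier 1 (0–5 kWh): 5 × ₹7.3 = ₹36.5
Above 5 kWh: 16.85 × ₹7.71 = ₹129.9135
Bill = ₹166.41

₹166.41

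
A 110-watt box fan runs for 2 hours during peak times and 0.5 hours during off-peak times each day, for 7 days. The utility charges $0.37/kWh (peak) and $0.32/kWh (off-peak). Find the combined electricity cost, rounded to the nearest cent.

$0.69

Peak energy = 0.11 kW × 2 h × 7 = 1.54 kWh
Off-peak energy = 0.11 kW × 0.5 h × 7 = 0.385 kWh
Cost = 1.54 × $0.37 + 0.385 × $0.32 = $0.5698 + $0.1232 = $0.69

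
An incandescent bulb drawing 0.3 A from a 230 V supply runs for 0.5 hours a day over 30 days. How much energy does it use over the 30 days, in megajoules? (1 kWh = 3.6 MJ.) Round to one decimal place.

3.7 MJ

Power = 0.3 A × 230 V = 69 W = 0.069 kW
Runtime = 0.5 h/day × 30 days = 15 h
Energy = 0.069 kW × 15 h = 1.035 kWh
= 1.035 × 3.6 MJ = 3.7 MJ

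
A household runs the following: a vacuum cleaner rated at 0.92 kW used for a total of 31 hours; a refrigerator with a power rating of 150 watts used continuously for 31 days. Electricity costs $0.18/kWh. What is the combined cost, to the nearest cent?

vacuum cleaner: 0.92 kW × 31 h = 28.52 kWh
refrigerator: Runtime = 24 h × 31 = 744 h
refrigerator: 0.15 kW × 744 h = 111.6 kWh
Total energy = 140.12 kWh
Cost = 140.12 × $0.18 = $25.22

$25.22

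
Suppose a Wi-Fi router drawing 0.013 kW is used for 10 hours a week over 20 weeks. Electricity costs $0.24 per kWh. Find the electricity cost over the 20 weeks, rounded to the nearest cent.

$0.62

Runtime = 10 h/week × 20 weeks = 200 h
Energy = 0.013 kW × 200 h = 2.6 kWh
Cost = 2.6 kWh × $0.24/kWh = $0.62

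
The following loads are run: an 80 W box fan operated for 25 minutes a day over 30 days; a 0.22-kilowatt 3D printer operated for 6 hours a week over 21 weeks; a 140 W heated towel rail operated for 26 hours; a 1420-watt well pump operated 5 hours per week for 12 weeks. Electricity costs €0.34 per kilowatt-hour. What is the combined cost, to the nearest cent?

box fan: Runtime = 25 min × 30 = 750 min = 12.5 h
box fan: 0.08 kW × 12.5 h = 1 kWh
3D printer: Runtime = 6 h/week × 21 weeks = 126 h
3D printer: 0.22 kW × 126 h = 27.72 kWh
heated towel rail: 0.14 kW × 26 h = 3.64 kWh
well pump: Runtime = 5 h/week × 12 weeks = 60 h
well pump: 1.42 kW × 60 h = 85.2 kWh
Total energy = 117.56 kWh
Cost = 117.56 × €0.34 = €39.97

€39.97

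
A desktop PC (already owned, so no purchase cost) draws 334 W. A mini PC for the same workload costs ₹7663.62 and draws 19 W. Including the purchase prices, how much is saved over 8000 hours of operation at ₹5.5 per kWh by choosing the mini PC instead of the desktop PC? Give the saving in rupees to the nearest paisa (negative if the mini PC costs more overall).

desktop PC: ₹0.00 + (334/1000) kW × 8000 h × ₹5.5 = ₹0.00 + ₹14696 = ₹14696
mini PC: ₹7663.62 + (19/1000) kW × 8000 h × ₹5.5 = ₹7663.62 + ₹836 = ₹8499.62
Saving = ₹14696 − ₹8499.62 = ₹6196.38

₹6196.38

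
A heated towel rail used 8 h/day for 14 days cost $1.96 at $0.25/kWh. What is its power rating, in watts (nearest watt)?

Energy = $1.96 ÷ $0.25/kWh = 7.84 kWh
Runtime = 8 h/day × 14 days = 112 h
Power = 7.84 kWh ÷ 112 h = 0.07 kW = 70 W

70 W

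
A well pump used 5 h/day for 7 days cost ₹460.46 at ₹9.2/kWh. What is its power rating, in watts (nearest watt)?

Energy = ₹460.46 ÷ ₹9.2/kWh = 50.05 kWh
Runtime = 5 h/day × 7 days = 35 h
Power = 50.05 kWh ÷ 35 h = 1.43 kW = 1430 W

1430 W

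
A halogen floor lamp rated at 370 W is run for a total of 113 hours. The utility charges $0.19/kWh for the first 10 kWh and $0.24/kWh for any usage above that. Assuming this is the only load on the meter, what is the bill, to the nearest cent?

Energy = 0.37 kW × 113 h = 41.81 kWh
Tier 1 (0–10 kWh): 10 × $0.19 = $1.9
Above 10 kWh: 31.81 × $0.24 = $7.6344
Bill = $9.53

$9.53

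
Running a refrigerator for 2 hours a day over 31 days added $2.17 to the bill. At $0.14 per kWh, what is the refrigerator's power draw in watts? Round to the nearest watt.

250 W

Energy = $2.17 ÷ $0.14/kWh = 15.5 kWh
Runtime = 2 h/day × 31 days = 62 h
Power = 15.5 kWh ÷ 62 h = 0.25 kW = 250 W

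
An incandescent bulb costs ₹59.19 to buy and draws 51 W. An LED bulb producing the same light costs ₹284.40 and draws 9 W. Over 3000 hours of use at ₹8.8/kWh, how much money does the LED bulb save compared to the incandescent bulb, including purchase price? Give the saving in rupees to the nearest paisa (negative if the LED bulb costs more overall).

₹883.59

incandescent bulb: ₹59.19 + (51/1000) kW × 3000 h × ₹8.8 = ₹59.19 + ₹1346.4 = ₹1405.59
LED bulb: ₹284.40 + (9/1000) kW × 3000 h × ₹8.8 = ₹284.40 + ₹237.6 = ₹522
Saving = ₹1405.59 − ₹522 = ₹883.59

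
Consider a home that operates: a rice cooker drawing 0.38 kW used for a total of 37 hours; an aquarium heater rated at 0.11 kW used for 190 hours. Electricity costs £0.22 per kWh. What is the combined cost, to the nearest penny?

£7.69

rice cooker: 0.38 kW × 37 h = 14.06 kWh
aquarium heater: 0.11 kW × 190 h = 20.9 kWh
Total energy = 34.96 kWh
Cost = 34.96 × £0.22 = £7.69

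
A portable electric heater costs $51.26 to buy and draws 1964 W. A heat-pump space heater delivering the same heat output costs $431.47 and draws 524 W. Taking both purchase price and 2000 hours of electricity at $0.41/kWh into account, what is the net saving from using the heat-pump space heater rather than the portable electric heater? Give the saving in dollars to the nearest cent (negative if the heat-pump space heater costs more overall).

$800.59

portable electric heater: $51.26 + (1964/1000) kW × 2000 h × $0.41 = $51.26 + $1610.48 = $1661.74
heat-pump space heater: $431.47 + (524/1000) kW × 2000 h × $0.41 = $431.47 + $429.68 = $861.15
Saving = $1661.74 − $861.15 = $800.59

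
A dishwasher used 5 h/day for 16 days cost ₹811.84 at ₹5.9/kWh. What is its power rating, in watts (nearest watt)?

1720 W

Energy = ₹811.84 ÷ ₹5.9/kWh = 137.6 kWh
Runtime = 5 h/day × 16 days = 80 h
Power = 137.6 kWh ÷ 80 h = 1.72 kW = 1720 W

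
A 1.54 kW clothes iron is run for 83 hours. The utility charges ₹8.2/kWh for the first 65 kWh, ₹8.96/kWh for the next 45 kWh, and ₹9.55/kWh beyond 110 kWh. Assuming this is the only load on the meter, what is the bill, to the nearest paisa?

₹1106.38

Energy = 1.54 kW × 83 h = 127.82 kWh
Tier 1 (0–65 kWh): 65 × ₹8.2 = ₹533
Tier 2 (65–110 kWh): 45 × ₹8.96 = ₹403.2
Above 110 kWh: 17.82 × ₹9.55 = ₹170.181
Bill = ₹1106.38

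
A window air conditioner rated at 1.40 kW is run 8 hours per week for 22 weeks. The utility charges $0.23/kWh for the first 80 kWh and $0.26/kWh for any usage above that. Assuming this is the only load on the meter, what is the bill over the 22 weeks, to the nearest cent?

$61.66

Runtime = 8 h/week × 22 weeks = 176 h
Energy = 1.4 kW × 176 h = 246.4 kWh
Tier 1 (0–80 kWh): 80 × $0.23 = $18.4
Above 80 kWh: 166.4 × $0.26 = $43.264
Bill = $61.66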